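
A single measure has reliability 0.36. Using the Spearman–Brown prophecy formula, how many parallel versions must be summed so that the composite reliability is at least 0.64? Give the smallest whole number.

k ≥ ρ*(1−ρ₁)/(ρ₁(1−ρ*)) = 0.64·0.64 / (0.36·0.36) = 3.160.
Smallest integer k = 4.

4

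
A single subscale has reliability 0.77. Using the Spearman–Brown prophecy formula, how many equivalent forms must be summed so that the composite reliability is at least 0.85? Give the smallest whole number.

k ≥ ρ*(1−ρ₁)/(ρ₁(1−ρ*)) = 0.85·0.23 / (0.77·0.15) = 1.693.
Smallest integer k = 2.

2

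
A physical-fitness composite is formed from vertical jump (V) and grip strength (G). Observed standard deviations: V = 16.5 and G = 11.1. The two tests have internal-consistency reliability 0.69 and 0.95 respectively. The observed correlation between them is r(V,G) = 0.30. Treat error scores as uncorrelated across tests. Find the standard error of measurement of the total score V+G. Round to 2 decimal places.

9.52

Var(total) = 395.46 + 109.89 = 505.35.
True-score variance = 304.902 + 109.89 = 414.792, so reliability = 0.8208.
Error variance = 505.35 − 414.792 = 90.558; SEM = √90.558 = 9.52.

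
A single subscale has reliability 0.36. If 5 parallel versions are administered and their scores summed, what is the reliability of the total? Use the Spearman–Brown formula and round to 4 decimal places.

ρ_k = kρ / (1 + (k−1)ρ) = 5·0.36 / (1 + 4·0.36) = 1.800 / 2.440 = 0.7377.

0.7377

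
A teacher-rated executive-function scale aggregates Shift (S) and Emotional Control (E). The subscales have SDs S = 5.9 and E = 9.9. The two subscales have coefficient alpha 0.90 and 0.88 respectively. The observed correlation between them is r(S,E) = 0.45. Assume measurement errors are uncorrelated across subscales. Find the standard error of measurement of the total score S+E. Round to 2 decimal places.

Var(total) = 132.82 + 52.569 = 185.389.
True-score variance = 117.578 + 52.569 = 170.147, so reliability = 0.9178.
Error variance = 185.389 − 170.147 = 15.2422; SEM = √15.2422 = 3.90.

3.90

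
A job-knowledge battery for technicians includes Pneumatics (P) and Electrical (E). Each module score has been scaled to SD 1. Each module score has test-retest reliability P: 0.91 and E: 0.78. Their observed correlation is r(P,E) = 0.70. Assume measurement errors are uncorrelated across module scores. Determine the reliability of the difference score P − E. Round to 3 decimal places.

0.483

Var(P−E) = 1 + 1 − 2·0.70 = 2 − 1.4 = 0.6.
Because errors are independent across components, Cov(Tᵢ,Tⱼ) = Cov(Xᵢ,Xⱼ); the off-diagonal part of the true-score variance is the same as above.
True-score variance = [0.91 + 0.78] − 1.4 = 1.69 − 1.4 = 0.29.
Reliability = 0.29 / 0.6 = 0.483.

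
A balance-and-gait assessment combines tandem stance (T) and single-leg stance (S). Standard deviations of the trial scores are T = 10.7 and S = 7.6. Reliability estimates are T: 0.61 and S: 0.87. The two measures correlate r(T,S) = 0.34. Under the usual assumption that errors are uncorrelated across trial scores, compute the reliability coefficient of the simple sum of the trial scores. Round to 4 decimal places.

Var(T+S) = 10.7² + 7.6² + 2·[10.7·7.6·0.34] = 172.25 + 55.2976 = 227.548.
With uncorrelated errors the cross-covariances are all true-score covariance, so they carry over unchanged; only the diagonal terms shrink to ρᵢσᵢ².
True-score variance = [10.7²·0.61 + 7.6²·0.87] + 55.2976 = 120.09 + 55.2976 = 175.388.
Reliability = 175.388 / 227.548 = 0.7708.

0.7708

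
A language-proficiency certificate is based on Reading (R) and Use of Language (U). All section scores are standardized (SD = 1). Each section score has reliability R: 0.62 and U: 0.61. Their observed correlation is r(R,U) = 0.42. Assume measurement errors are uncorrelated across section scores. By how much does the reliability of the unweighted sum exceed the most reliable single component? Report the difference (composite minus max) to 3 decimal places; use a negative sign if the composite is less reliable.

Var(sum) = 2 + 0.84 = 2.84; true-score variance = 1.23 + 0.84 = 2.07; composite reliability = 0.7289.
Max component reliability = 0.6200.
Difference = 0.7289 − 0.6200 = 0.109.

0.109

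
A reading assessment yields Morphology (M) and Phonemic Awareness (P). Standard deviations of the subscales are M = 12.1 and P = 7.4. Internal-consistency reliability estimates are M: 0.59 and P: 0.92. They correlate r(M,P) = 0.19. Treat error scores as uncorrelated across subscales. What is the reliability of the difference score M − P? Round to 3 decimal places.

0.615

Var(M−P) = 12.1² + 7.4² − 2·12.1·7.4·0.19 = 201.17 − 34.0252 = 167.145.
Under uncorrelated errors the observed covariances equal the true-score covariances, so only the own-variance terms attenuate.
True-score variance = [12.1²·0.59 + 7.4²·0.92] − 34.0252 = 136.761 − 34.0252 = 102.736.
Reliability = 102.736 / 167.145 = 0.615.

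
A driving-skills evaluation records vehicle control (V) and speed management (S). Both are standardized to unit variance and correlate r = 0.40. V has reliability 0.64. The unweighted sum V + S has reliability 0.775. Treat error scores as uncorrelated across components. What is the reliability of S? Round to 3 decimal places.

Var(V+S) = 2 + 2·0.40 = 2.800.
True-score variance = ρ_V + ρ_S + 2·0.40, so 0.775 = (0.64 + ρ_S + 0.80) / 2.800.
ρ_S = 0.775·2.800 − 0.64 − 0.80 = 0.730.

0.730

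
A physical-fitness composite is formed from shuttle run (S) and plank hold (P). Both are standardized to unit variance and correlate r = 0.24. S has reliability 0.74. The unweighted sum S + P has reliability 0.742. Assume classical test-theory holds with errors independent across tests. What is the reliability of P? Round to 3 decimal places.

Var(S+P) = 2 + 2·0.24 = 2.480.
True-score variance = ρ_S + ρ_P + 2·0.24, so 0.742 = (0.74 + ρ_P + 0.48) / 2.480.
ρ_P = 0.742·2.480 − 0.74 − 0.48 = 0.620.

0.620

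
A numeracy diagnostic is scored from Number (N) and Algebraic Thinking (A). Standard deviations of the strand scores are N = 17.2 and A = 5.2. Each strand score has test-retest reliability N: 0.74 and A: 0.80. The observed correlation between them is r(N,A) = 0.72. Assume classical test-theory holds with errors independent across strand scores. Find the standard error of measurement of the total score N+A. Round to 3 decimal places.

Var(total) = 322.88 + 128.794 = 451.674.
True-score variance = 240.554 + 128.794 = 369.347, so reliability = 0.8177.
Error variance = 451.674 − 369.347 = 82.3264; SEM = √82.3264 = 9.073.

9.073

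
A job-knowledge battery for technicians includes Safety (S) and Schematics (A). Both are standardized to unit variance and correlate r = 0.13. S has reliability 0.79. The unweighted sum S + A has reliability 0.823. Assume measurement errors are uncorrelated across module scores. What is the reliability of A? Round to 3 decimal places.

Var(S+A) = 2 + 2·0.13 = 2.260.
True-score variance = ρ_S + ρ_A + 2·0.13, so 0.823 = (0.79 + ρ_A + 0.26) / 2.260.
ρ_A = 0.823·2.260 − 0.79 − 0.26 = 0.810.

0.810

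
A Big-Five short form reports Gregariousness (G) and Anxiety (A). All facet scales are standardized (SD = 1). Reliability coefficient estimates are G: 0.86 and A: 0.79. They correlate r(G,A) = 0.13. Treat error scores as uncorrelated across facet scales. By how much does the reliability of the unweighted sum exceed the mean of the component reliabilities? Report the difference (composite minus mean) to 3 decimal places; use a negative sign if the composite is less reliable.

0.020

Var(sum) = 2 + 0.26 = 2.26; true-score variance = 1.65 + 0.26 = 1.91; composite reliability = 0.8451.
Mean component reliability = 0.8250.
Difference = 0.8451 − 0.8250 = 0.020.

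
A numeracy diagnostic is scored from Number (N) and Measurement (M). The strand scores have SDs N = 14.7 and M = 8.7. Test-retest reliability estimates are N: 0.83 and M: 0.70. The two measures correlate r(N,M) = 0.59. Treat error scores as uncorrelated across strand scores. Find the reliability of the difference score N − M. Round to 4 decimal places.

Var(N−M) = 14.7² + 8.7² − 2·14.7·8.7·0.59 = 291.78 − 150.91 = 140.87.
Under uncorrelated errors the observed covariances equal the true-score covariances, so only the own-variance terms attenuate.
True-score variance = [14.7²·0.83 + 8.7²·0.70] − 150.91 = 232.338 − 150.91 = 81.4275.
Reliability = 81.4275 / 140.87 = 0.5780.

0.5780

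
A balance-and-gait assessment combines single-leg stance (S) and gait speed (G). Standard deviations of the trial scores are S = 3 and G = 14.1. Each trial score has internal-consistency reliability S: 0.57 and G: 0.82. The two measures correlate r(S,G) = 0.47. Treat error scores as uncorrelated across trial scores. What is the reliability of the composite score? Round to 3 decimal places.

Var(S+G) = 3² + 14.1² + 2·[3·14.1·0.47] = 207.81 + 39.762 = 247.572.
Because errors are independent across components, Cov(Tᵢ,Tⱼ) = Cov(Xᵢ,Xⱼ); the off-diagonal part of the true-score variance is the same as above.
True-score variance = [3²·0.57 + 14.1²·0.82] + 39.762 = 168.154 + 39.762 = 207.916.
Reliability = 207.916 / 247.572 = 0.840.

0.840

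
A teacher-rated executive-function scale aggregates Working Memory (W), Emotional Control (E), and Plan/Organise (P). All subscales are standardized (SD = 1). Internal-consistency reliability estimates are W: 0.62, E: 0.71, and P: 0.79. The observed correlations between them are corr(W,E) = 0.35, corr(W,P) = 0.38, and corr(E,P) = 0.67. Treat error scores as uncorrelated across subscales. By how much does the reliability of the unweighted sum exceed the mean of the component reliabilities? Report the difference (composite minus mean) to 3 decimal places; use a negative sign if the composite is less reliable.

0.142

Var(sum) = 3 + 2.8 = 5.8; true-score variance = 2.12 + 2.8 = 4.92; composite reliability = 0.8483.
Mean component reliability = 0.7067.
Difference = 0.8483 − 0.7067 = 0.142.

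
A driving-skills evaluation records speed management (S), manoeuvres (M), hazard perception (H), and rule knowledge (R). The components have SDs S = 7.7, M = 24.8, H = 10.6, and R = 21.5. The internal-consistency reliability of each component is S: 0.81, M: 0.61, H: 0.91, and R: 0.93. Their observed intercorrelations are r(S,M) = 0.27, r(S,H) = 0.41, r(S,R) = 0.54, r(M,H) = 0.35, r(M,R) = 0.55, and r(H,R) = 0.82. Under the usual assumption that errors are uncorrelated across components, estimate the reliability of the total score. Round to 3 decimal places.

0.893

Var(S+M+H+R) = 7.7² + 24.8² + 10.6² + 21.5² + 2·[7.7·24.8·0.27 + 7.7·10.6·0.41 + 7.7·21.5·0.54 + 24.8·10.6·0.35 + 24.8·21.5·0.55 + 10.6·21.5·0.82] = 1248.94 + 1493.13 = 2742.07.
Because errors are independent across components, Cov(Tᵢ,Tⱼ) = Cov(Xᵢ,Xⱼ); the off-diagonal part of the true-score variance is the same as above.
True-score variance = [7.7²·0.81 + 24.8²·0.61 + 10.6²·0.91 + 21.5²·0.93] + 1493.13 = 955.339 + 1493.13 = 2448.47.
Reliability = 2448.47 / 2742.07 = 0.893.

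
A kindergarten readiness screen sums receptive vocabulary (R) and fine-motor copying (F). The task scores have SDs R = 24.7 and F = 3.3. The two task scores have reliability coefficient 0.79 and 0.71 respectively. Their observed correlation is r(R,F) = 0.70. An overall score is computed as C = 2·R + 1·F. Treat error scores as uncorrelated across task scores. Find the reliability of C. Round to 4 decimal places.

0.8076

Var(C) = 2²·24.7² + 3.3² + 2·[2·24.7·3.3·0.70] = 2451.25 + 228.228 = 2679.48.
Because errors are independent across components, Cov(Tᵢ,Tⱼ) = Cov(Xᵢ,Xⱼ); the off-diagonal part of the true-score variance is the same as above.
True-score variance = [2²·24.7²·0.79 + 3.3²·0.71] + 228.228 = 1935.62 + 228.228 = 2163.84.
Reliability = 2163.84 / 2679.48 = 0.8076.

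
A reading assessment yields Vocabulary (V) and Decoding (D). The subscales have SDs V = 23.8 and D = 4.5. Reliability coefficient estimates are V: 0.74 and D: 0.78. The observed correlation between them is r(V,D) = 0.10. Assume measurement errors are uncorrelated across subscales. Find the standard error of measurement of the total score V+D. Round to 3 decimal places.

Var(total) = 586.69 + 21.42 = 608.11.
True-score variance = 434.961 + 21.42 = 456.381, so reliability = 0.7505.
Error variance = 608.11 − 456.381 = 151.729; SEM = √151.729 = 12.318.

12.318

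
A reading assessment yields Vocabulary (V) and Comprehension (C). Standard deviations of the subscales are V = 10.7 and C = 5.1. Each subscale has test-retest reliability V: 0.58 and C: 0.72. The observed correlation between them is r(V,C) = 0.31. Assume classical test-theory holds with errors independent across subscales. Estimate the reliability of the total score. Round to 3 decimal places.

0.682

Var(V+C) = 10.7² + 5.1² + 2·[10.7·5.1·0.31] = 140.5 + 33.8334 = 174.333.
Because errors are independent across components, Cov(Tᵢ,Tⱼ) = Cov(Xᵢ,Xⱼ); the off-diagonal part of the true-score variance is the same as above.
True-score variance = [10.7²·0.58 + 5.1²·0.72] + 33.8334 = 85.1314 + 33.8334 = 118.965.
Reliability = 118.965 / 174.333 = 0.682.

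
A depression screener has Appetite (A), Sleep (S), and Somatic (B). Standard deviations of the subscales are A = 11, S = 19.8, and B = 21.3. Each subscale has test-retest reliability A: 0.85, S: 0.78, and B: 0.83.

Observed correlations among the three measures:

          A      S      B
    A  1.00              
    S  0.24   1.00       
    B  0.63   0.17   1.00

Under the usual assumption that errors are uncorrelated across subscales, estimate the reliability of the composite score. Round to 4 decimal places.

0.8798

Var(A+S+B) = 11² + 19.8² + 21.3² + 2·[11·19.8·0.24 + 11·21.3·0.63 + 19.8·21.3·0.17] = 966.73 + 543.154 = 1509.88.
Because errors are independent across components, Cov(Tᵢ,Tⱼ) = Cov(Xᵢ,Xⱼ); the off-diagonal part of the true-score variance is the same as above.
True-score variance = [11²·0.85 + 19.8²·0.78 + 21.3²·0.83] + 543.154 = 785.204 + 543.154 = 1328.36.
Reliability = 1328.36 / 1509.88 = 0.8798.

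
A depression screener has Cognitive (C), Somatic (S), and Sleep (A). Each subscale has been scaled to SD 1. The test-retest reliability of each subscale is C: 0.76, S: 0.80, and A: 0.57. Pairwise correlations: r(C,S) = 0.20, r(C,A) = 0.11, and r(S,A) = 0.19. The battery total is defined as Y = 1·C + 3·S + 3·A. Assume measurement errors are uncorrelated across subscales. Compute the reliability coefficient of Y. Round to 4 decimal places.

0.7566

Var(Y) = 1 + 3² + 3² + 2·[3·0.20 + 3·0.11 + 9·0.19] = 19 + 5.28 = 24.28.
With uncorrelated errors the cross-covariances are all true-score covariance, so they carry over unchanged; only the diagonal terms shrink to ρᵢσᵢ².
True-score variance = [0.76 + 3²·0.80 + 3²·0.57] + 5.28 = 13.09 + 5.28 = 18.37.
Reliability = 18.37 / 24.28 = 0.7566.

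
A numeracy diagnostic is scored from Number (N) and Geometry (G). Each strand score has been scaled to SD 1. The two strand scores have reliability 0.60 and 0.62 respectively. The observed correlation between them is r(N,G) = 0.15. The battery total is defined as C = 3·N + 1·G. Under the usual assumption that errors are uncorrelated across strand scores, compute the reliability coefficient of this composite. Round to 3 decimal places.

0.635

Var(C) = 3² + 1 + 2·[3·0.15] = 10 + 0.9 = 10.9.
With uncorrelated errors the cross-covariances are all true-score covariance, so they carry over unchanged; only the diagonal terms shrink to ρᵢσᵢ².
True-score variance = [3²·0.60 + 0.62] + 0.9 = 6.02 + 0.9 = 6.92.
Reliability = 6.92 / 10.9 = 0.635.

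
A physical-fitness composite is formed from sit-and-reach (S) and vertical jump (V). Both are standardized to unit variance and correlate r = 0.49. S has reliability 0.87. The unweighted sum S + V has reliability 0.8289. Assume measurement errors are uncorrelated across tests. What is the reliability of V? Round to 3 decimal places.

0.620

Var(S+V) = 2 + 2·0.49 = 2.980.
True-score variance = ρ_S + ρ_V + 2·0.49, so 0.8289 = (0.87 + ρ_V + 0.98) / 2.980.
ρ_V = 0.8289·2.980 − 0.87 − 0.98 = 0.620.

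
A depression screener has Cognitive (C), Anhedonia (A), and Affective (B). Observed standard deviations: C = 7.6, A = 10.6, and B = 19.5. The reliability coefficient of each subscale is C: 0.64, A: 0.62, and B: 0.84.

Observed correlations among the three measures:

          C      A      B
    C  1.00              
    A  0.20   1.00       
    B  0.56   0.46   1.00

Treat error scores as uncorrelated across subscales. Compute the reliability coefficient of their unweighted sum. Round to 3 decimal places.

0.868

Var(C+A+B) = 7.6² + 10.6² + 19.5² + 2·[7.6·10.6·0.20 + 7.6·19.5·0.56 + 10.6·19.5·0.46] = 550.37 + 388.372 = 938.742.
Because errors are independent across components, Cov(Tᵢ,Tⱼ) = Cov(Xᵢ,Xⱼ); the off-diagonal part of the true-score variance is the same as above.
True-score variance = [7.6²·0.64 + 10.6²·0.62 + 19.5²·0.84] + 388.372 = 426.04 + 388.372 = 814.412.
Reliability = 814.412 / 938.742 = 0.868.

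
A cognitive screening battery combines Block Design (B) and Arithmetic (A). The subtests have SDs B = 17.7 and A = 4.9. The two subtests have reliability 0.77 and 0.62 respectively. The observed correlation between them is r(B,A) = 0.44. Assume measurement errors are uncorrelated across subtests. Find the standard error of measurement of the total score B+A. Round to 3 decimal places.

9.010

Var(total) = 337.3 + 76.3224 = 413.622.
True-score variance = 256.12 + 76.3224 = 332.442, so reliability = 0.8037.
Error variance = 413.622 − 332.442 = 81.1805; SEM = √81.1805 = 9.010.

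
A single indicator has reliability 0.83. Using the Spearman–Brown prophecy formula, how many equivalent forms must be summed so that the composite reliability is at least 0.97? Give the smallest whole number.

7

k ≥ ρ*(1−ρ₁)/(ρ₁(1−ρ*)) = 0.97·0.17 / (0.83·0.03) = 6.622.
Smallest integer k = 7.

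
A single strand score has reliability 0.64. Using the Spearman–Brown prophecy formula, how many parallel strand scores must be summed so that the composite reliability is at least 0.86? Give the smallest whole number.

4

k ≥ ρ*(1−ρ₁)/(ρ₁(1−ρ*)) = 0.86·0.36 / (0.64·0.14) = 3.455.
Smallest integer k = 4.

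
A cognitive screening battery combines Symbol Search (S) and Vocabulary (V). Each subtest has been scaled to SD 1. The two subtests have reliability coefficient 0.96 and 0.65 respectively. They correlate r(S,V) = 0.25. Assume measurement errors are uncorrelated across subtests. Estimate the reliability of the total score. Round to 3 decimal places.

0.844

Var(S+V) = 2 + 2·[0.25] = 2 + 0.5 = 2.5.
Because errors are independent across components, Cov(Tᵢ,Tⱼ) = Cov(Xᵢ,Xⱼ); the off-diagonal part of the true-score variance is the same as above.
True-score variance = [0.96 + 0.65] + 0.5 = 1.61 + 0.5 = 2.11.
Reliability = 2.11 / 2.5 = 0.844.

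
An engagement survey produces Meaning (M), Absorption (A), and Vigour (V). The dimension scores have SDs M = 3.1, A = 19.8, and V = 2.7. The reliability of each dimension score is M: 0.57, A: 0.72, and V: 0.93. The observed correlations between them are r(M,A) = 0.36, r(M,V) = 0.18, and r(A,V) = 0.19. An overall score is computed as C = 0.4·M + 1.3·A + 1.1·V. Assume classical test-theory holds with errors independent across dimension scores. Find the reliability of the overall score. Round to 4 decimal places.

0.7428

Var(C) = 0.4²·3.1² + 1.3²·19.8² + 1.1²·2.7² + 2·[0.52·3.1·19.8·0.36 + 0.44·3.1·2.7·0.18 + 1.43·19.8·2.7·0.19] = 672.906 + 53.3566 = 726.263.
Because errors are independent across components, Cov(Tᵢ,Tⱼ) = Cov(Xᵢ,Xⱼ); the off-diagonal part of the true-score variance is the same as above.
True-score variance = [0.4²·3.1²·0.57 + 1.3²·19.8²·0.72 + 1.1²·2.7²·0.93] + 53.3566 = 486.114 + 53.3566 = 539.471.
Reliability = 539.471 / 726.263 = 0.7428.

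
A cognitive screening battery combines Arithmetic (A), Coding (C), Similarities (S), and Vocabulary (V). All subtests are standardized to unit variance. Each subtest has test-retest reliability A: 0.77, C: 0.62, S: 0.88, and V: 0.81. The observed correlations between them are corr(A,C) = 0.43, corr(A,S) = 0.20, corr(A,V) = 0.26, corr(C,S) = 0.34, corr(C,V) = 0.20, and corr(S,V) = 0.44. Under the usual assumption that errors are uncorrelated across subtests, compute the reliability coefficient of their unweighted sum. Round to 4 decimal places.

0.8811

Var(A+C+S+V) = 4 + 2·[0.43 + 0.20 + 0.26 + 0.34 + 0.20 + 0.44] = 4 + 3.74 = 7.74.
Under uncorrelated errors the observed covariances equal the true-score covariances, so only the own-variance terms attenuate.
True-score variance = [0.77 + 0.62 + 0.88 + 0.81] + 3.74 = 3.08 + 3.74 = 6.82.
Reliability = 6.82 / 7.74 = 0.8811.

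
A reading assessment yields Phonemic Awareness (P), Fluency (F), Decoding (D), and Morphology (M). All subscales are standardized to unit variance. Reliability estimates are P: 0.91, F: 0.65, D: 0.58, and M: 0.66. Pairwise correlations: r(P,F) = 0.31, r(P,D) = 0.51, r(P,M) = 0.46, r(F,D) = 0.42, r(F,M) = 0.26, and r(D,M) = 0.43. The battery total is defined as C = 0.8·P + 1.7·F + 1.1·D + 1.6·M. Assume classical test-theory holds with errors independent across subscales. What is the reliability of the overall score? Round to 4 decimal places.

0.8337

Var(C) = 0.8² + 1.7² + 1.1² + 1.6² + 2·[1.36·0.31 + 0.88·0.51 + 1.28·0.46 + 1.87·0.42 + 2.72·0.26 + 1.76·0.43] = 7.3 + 7.4172 = 14.7172.
Because errors are independent across components, Cov(Tᵢ,Tⱼ) = Cov(Xᵢ,Xⱼ); the off-diagonal part of the true-score variance is the same as above.
True-score variance = [0.8²·0.91 + 1.7²·0.65 + 1.1²·0.58 + 1.6²·0.66] + 7.4172 = 4.8523 + 7.4172 = 12.2695.
Reliability = 12.2695 / 14.7172 = 0.8337.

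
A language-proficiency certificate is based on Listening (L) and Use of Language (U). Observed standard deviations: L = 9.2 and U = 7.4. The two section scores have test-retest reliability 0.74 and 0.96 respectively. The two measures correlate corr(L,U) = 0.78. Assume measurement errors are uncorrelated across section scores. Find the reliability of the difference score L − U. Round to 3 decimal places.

0.271

Var(L−U) = 9.2² + 7.4² − 2·9.2·7.4·0.78 = 139.4 − 106.205 = 33.1952.
Under uncorrelated errors the observed covariances equal the true-score covariances, so only the own-variance terms attenuate.
True-score variance = [9.2²·0.74 + 7.4²·0.96] − 106.205 = 115.203 − 106.205 = 8.9984.
Reliability = 8.9984 / 33.1952 = 0.271.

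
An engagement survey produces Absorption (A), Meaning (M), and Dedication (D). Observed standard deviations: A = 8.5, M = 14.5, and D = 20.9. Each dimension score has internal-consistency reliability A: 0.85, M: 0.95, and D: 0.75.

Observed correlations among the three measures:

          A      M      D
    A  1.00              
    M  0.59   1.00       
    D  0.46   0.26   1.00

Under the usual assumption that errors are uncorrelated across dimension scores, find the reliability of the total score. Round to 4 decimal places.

0.8899

Var(A+M+D) = 8.5² + 14.5² + 20.9² + 2·[8.5·14.5·0.59 + 8.5·20.9·0.46 + 14.5·20.9·0.26] = 719.31 + 466.459 = 1185.77.
Because errors are independent across components, Cov(Tᵢ,Tⱼ) = Cov(Xᵢ,Xⱼ); the off-diagonal part of the true-score variance is the same as above.
True-score variance = [8.5²·0.85 + 14.5²·0.95 + 20.9²·0.75] + 466.459 = 588.757 + 466.459 = 1055.22.
Reliability = 1055.22 / 1185.77 = 0.8899.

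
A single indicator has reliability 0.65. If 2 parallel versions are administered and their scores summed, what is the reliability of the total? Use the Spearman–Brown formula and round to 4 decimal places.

0.7879

ρ_k = kρ / (1 + (k−1)ρ) = 2·0.65 / (1 + 1·0.65) = 1.300 / 1.650 = 0.7879.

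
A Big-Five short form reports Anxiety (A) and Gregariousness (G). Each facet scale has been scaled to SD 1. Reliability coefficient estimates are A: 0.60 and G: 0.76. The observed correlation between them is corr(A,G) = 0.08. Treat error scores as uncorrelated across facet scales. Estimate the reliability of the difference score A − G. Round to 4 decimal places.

Var(A−G) = 1 + 1 − 2·0.08 = 2 − 0.16 = 1.84.
Because errors are independent across components, Cov(Tᵢ,Tⱼ) = Cov(Xᵢ,Xⱼ); the off-diagonal part of the true-score variance is the same as above.
True-score variance = [0.60 + 0.76] − 0.16 = 1.36 − 0.16 = 1.2.
Reliability = 1.2 / 1.84 = 0.6522.

0.6522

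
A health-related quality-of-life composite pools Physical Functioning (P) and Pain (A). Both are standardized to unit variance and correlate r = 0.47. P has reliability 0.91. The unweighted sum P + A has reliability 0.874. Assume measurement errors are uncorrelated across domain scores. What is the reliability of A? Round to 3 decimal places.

Var(P+A) = 2 + 2·0.47 = 2.940.
True-score variance = ρ_P + ρ_A + 2·0.47, so 0.874 = (0.91 + ρ_A + 0.94) / 2.940.
ρ_A = 0.874·2.940 − 0.91 − 0.94 = 0.720.

0.720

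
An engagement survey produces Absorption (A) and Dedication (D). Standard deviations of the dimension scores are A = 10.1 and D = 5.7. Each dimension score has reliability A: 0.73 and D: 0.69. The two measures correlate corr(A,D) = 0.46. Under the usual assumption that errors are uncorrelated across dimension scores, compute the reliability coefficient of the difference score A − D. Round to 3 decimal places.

Var(A−D) = 10.1² + 5.7² − 2·10.1·5.7·0.46 = 134.5 − 52.9644 = 81.5356.
With uncorrelated errors the cross-covariances are all true-score covariance, so they carry over unchanged; only the diagonal terms shrink to ρᵢσᵢ².
True-score variance = [10.1²·0.73 + 5.7²·0.69] − 52.9644 = 96.8854 − 52.9644 = 43.921.
Reliability = 43.921 / 81.5356 = 0.539.

0.539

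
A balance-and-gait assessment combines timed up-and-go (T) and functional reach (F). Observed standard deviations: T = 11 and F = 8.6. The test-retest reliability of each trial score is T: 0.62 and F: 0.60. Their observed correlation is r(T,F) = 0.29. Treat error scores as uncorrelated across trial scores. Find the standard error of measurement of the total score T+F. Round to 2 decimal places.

Var(total) = 194.96 + 54.868 = 249.828.
True-score variance = 119.396 + 54.868 = 174.264, so reliability = 0.6975.
Error variance = 249.828 − 174.264 = 75.564; SEM = √75.564 = 8.69.

8.69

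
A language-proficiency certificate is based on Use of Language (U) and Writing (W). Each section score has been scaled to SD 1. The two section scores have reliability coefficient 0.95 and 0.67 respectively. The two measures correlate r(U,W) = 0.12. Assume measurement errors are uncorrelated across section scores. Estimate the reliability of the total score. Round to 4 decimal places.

0.8304

Var(U+W) = 2 + 2·[0.12] = 2 + 0.24 = 2.24.
With uncorrelated errors the cross-covariances are all true-score covariance, so they carry over unchanged; only the diagonal terms shrink to ρᵢσᵢ².
True-score variance = [0.95 + 0.67] + 0.24 = 1.62 + 0.24 = 1.86.
Reliability = 1.86 / 2.24 = 0.8304.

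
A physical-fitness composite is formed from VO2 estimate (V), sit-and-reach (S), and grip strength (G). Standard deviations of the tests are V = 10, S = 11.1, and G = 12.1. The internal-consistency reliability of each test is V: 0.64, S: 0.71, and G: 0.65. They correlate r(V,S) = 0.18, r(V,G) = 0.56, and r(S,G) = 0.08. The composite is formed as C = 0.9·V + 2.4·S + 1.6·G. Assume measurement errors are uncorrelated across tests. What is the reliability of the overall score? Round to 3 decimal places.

Var(C) = 0.9²·10² + 2.4²·11.1² + 1.6²·12.1² + 2·[2.16·10·11.1·0.18 + 1.44·10·12.1·0.56 + 3.84·11.1·12.1·0.08] = 1165.5 + 363.982 = 1529.48.
With uncorrelated errors the cross-covariances are all true-score covariance, so they carry over unchanged; only the diagonal terms shrink to ρᵢσᵢ².
True-score variance = [0.9²·10²·0.64 + 2.4²·11.1²·0.71 + 1.6²·12.1²·0.65] + 363.982 = 799.346 + 363.982 = 1163.33.
Reliability = 1163.33 / 1529.48 = 0.761.

0.761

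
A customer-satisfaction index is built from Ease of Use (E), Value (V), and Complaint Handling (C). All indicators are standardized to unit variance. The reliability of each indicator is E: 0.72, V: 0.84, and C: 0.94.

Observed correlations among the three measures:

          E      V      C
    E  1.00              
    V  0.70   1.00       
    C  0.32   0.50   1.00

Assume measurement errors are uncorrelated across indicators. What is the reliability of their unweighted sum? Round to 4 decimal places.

Var(E+V+C) = 3 + 2·[0.70 + 0.32 + 0.50] = 3 + 3.04 = 6.04.
Under uncorrelated errors the observed covariances equal the true-score covariances, so only the own-variance terms attenuate.
True-score variance = [0.72 + 0.84 + 0.94] + 3.04 = 2.5 + 3.04 = 5.54.
Reliability = 5.54 / 6.04 = 0.9172.

0.9172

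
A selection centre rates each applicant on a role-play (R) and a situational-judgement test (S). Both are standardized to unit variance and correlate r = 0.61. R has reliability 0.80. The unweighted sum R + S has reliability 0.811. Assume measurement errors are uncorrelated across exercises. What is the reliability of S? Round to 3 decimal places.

Var(R+S) = 2 + 2·0.61 = 3.220.
True-score variance = ρ_R + ρ_S + 2·0.61, so 0.811 = (0.80 + ρ_S + 1.22) / 3.220.
ρ_S = 0.811·3.220 − 0.80 − 1.22 = 0.591.

0.591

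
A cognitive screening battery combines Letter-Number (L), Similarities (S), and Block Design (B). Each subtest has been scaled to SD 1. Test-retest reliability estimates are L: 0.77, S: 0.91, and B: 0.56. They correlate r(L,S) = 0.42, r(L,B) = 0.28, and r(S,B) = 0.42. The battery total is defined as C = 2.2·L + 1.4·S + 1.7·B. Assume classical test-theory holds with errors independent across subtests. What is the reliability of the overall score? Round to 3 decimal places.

0.844

Var(C) = 2.2² + 1.4² + 1.7² + 2·[3.08·0.42 + 3.74·0.28 + 2.38·0.42] = 9.69 + 6.6808 = 16.3708.
Under uncorrelated errors the observed covariances equal the true-score covariances, so only the own-variance terms attenuate.
True-score variance = [2.2²·0.77 + 1.4²·0.91 + 1.7²·0.56] + 6.6808 = 7.1288 + 6.6808 = 13.8096.
Reliability = 13.8096 / 16.3708 = 0.844.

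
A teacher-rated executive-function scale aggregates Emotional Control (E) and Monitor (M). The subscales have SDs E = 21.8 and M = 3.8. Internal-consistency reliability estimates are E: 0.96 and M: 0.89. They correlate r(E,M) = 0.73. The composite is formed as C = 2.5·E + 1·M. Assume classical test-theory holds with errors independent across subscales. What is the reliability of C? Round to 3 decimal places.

0.963

Var(C) = 2.5²·21.8² + 3.8² + 2·[2.5·21.8·3.8·0.73] = 2984.69 + 302.366 = 3287.06.
Because errors are independent across components, Cov(Tᵢ,Tⱼ) = Cov(Xᵢ,Xⱼ); the off-diagonal part of the true-score variance is the same as above.
True-score variance = [2.5²·21.8²·0.96 + 3.8²·0.89] + 302.366 = 2864.29 + 302.366 = 3166.66.
Reliability = 3166.66 / 3287.06 = 0.963.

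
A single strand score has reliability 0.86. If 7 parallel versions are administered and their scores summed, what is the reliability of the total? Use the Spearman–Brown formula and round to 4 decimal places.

0.9773

ρ_k = kρ / (1 + (k−1)ρ) = 7·0.86 / (1 + 6·0.86) = 6.020 / 6.160 = 0.9773.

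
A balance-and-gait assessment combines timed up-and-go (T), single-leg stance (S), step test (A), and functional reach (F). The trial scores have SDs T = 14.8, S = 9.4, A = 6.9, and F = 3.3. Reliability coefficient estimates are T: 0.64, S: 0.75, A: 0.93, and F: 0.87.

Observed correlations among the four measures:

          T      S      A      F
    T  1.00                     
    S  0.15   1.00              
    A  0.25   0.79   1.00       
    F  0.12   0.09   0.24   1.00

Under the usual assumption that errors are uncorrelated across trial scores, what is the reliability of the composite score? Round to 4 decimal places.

0.8207

Var(T+S+A+F) = 14.8² + 9.4² + 6.9² + 3.3² + 2·[14.8·9.4·0.15 + 14.8·6.9·0.25 + 14.8·3.3·0.12 + 9.4·6.9·0.79 + 9.4·3.3·0.09 + 6.9·3.3·0.24] = 365.9 + 223.51 = 589.41.
Under uncorrelated errors the observed covariances equal the true-score covariances, so only the own-variance terms attenuate.
True-score variance = [14.8²·0.64 + 9.4²·0.75 + 6.9²·0.93 + 3.3²·0.87] + 223.51 = 260.207 + 223.51 = 483.717.
Reliability = 483.717 / 589.41 = 0.8207.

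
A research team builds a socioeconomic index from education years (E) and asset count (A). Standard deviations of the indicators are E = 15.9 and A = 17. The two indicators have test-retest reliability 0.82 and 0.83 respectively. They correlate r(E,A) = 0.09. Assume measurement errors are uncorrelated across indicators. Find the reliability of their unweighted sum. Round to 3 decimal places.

0.840

Var(E+A) = 15.9² + 17² + 2·[15.9·17·0.09] = 541.81 + 48.654 = 590.464.
Because errors are independent across components, Cov(Tᵢ,Tⱼ) = Cov(Xᵢ,Xⱼ); the off-diagonal part of the true-score variance is the same as above.
True-score variance = [15.9²·0.82 + 17²·0.83] + 48.654 = 447.174 + 48.654 = 495.828.
Reliability = 495.828 / 590.464 = 0.840.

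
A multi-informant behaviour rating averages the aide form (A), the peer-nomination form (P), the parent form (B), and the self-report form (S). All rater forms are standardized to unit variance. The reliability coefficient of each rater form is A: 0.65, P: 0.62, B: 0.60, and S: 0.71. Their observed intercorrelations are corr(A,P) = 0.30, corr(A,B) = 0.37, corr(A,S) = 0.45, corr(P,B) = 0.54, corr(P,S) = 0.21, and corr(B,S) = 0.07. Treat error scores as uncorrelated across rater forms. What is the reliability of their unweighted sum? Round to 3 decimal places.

Var(A+P+B+S) = 4 + 2·[0.30 + 0.37 + 0.45 + 0.54 + 0.21 + 0.07] = 4 + 3.88 = 7.88.
With uncorrelated errors the cross-covariances are all true-score covariance, so they carry over unchanged; only the diagonal terms shrink to ρᵢσᵢ².
True-score variance = [0.65 + 0.62 + 0.60 + 0.71] + 3.88 = 2.58 + 3.88 = 6.46.
Reliability = 6.46 / 7.88 = 0.820.

0.820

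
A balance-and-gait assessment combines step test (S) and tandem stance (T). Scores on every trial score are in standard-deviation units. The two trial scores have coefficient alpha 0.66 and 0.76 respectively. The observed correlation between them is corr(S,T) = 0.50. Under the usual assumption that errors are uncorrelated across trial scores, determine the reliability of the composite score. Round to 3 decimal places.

0.807

Var(S+T) = 2 + 2·[0.50] = 2 + 1 = 3.
Because errors are independent across components, Cov(Tᵢ,Tⱼ) = Cov(Xᵢ,Xⱼ); the off-diagonal part of the true-score variance is the same as above.
True-score variance = [0.66 + 0.76] + 1 = 1.42 + 1 = 2.42.
Reliability = 2.42 / 3 = 0.807.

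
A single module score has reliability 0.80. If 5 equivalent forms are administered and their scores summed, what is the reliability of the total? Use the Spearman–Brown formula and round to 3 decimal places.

0.952

ρ_k = kρ / (1 + (k−1)ρ) = 5·0.80 / (1 + 4·0.80) = 4.000 / 4.200 = 0.952.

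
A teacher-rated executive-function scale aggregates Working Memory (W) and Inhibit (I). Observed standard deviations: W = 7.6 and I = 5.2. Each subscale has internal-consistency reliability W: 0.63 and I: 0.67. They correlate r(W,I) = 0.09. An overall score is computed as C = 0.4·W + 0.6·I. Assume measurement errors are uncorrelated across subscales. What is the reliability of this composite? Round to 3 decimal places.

0.679

Var(C) = 0.4²·7.6² + 0.6²·5.2² + 2·[0.24·7.6·5.2·0.09] = 18.976 + 1.70726 = 20.6833.
Because errors are independent across components, Cov(Tᵢ,Tⱼ) = Cov(Xᵢ,Xⱼ); the off-diagonal part of the true-score variance is the same as above.
True-score variance = [0.4²·7.6²·0.63 + 0.6²·5.2²·0.67] + 1.70726 = 12.3443 + 1.70726 = 14.0515.
Reliability = 14.0515 / 20.6833 = 0.679.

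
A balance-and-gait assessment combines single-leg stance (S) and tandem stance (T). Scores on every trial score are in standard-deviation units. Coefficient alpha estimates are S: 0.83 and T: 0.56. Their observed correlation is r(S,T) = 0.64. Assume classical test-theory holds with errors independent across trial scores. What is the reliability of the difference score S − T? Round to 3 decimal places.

Var(S−T) = 1 + 1 − 2·0.64 = 2 − 1.28 = 0.72.
Because errors are independent across components, Cov(Tᵢ,Tⱼ) = Cov(Xᵢ,Xⱼ); the off-diagonal part of the true-score variance is the same as above.
True-score variance = [0.83 + 0.56] − 1.28 = 1.39 − 1.28 = 0.11.
Reliability = 0.11 / 0.72 = 0.153.

0.153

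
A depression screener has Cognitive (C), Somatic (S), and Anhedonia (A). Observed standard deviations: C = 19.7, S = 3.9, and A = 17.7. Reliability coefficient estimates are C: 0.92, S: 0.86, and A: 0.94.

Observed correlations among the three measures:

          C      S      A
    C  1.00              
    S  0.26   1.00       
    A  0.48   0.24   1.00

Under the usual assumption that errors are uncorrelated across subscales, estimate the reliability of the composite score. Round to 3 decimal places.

0.954

Var(C+S+A) = 19.7² + 3.9² + 17.7² + 2·[19.7·3.9·0.26 + 19.7·17.7·0.48 + 3.9·17.7·0.24] = 716.59 + 407.828 = 1124.42.
With uncorrelated errors the cross-covariances are all true-score covariance, so they carry over unchanged; only the diagonal terms shrink to ρᵢσᵢ².
True-score variance = [19.7²·0.92 + 3.9²·0.86 + 17.7²·0.94] + 407.828 = 664.616 + 407.828 = 1072.44.
Reliability = 1072.44 / 1124.42 = 0.954.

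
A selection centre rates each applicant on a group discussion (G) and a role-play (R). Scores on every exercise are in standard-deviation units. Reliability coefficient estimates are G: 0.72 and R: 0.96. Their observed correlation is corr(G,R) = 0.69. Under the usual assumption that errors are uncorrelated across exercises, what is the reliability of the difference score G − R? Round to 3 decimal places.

Var(G−R) = 1 + 1 − 2·0.69 = 2 − 1.38 = 0.62.
Under uncorrelated errors the observed covariances equal the true-score covariances, so only the own-variance terms attenuate.
True-score variance = [0.72 + 0.96] − 1.38 = 1.68 − 1.38 = 0.3.
Reliability = 0.3 / 0.62 = 0.484.

0.484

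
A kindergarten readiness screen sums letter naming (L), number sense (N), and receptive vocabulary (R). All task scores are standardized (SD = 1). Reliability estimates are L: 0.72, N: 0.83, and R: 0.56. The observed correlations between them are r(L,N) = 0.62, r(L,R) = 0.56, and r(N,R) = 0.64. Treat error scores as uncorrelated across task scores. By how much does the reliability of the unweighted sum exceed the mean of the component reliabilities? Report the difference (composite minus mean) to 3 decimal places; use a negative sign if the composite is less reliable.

0.163

Var(sum) = 3 + 3.64 = 6.64; true-score variance = 2.11 + 3.64 = 5.75; composite reliability = 0.8660.
Mean component reliability = 0.7033.
Difference = 0.8660 − 0.7033 = 0.163.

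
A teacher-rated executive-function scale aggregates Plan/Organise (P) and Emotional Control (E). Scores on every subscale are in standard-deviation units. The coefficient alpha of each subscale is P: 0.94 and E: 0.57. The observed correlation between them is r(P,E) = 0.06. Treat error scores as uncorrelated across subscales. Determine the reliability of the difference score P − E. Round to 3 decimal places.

0.739

Var(P−E) = 1 + 1 − 2·0.06 = 2 − 0.12 = 1.88.
Under uncorrelated errors the observed covariances equal the true-score covariances, so only the own-variance terms attenuate.
True-score variance = [0.94 + 0.57] − 0.12 = 1.51 − 0.12 = 1.39.
Reliability = 1.39 / 1.88 = 0.739.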